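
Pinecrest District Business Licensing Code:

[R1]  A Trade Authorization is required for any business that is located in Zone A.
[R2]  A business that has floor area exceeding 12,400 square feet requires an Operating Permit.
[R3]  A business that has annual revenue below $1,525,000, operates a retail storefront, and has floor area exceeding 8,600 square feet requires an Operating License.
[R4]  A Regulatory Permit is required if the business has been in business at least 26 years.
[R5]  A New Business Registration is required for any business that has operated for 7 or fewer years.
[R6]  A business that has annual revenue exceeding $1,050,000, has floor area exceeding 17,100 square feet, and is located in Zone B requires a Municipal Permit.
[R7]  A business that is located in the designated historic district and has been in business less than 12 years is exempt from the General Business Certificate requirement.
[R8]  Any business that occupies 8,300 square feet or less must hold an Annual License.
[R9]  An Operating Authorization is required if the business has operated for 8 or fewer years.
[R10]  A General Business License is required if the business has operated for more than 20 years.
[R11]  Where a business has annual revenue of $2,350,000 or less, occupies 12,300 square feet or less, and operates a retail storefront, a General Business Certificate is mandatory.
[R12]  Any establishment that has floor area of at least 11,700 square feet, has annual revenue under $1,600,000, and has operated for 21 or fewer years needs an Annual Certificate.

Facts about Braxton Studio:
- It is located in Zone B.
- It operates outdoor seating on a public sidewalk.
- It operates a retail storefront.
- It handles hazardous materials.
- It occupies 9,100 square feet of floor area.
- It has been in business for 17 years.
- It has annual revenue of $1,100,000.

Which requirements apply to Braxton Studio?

General Business Certificate, Operating License

[R1] is located in Zone B (not: is located in Zone A) → Trade Authorization not required.
[R2] floor area 9,100 square feet ≤ 12,400 square feet → Operating Permit not required.
[R3] revenue $1,100,000 < $1,525,000; operates a retail storefront; floor area 9,100 square feet > 8,600 square feet → Operating License required.
[R4] years in business 17 < 26 → Regulatory Permit not required.
[R5] years in business 17 > 7 → New Business Registration not required.
[R6] revenue $1,100,000 > $1,050,000; floor area 9,100 square feet ≤ 17,100 square feet; is located in Zone B → Municipal Permit not required.
[R7] is located in Zone B (not: is located in the designated historic district); years in business 17 ≥ 12 → General Business Certificate exemption does not apply.
[R8] floor area 9,100 square feet > 8,300 square feet → Annual License not required.
[R9] years in business 17 > 8 → Operating Authorization not required.
[R10] years in business 17 ≤ 20 → General Business License not required.
[R11] revenue $1,100,000 ≤ $2,350,000; floor area 9,100 square feet ≤ 12,300 square feet; operates a retail storefront → General Business Certificate required.
[R12] floor area 9,100 square feet < 11,700 square feet; revenue $1,100,000 < $1,600,000; years in business 17 ≤ 21 → Annual Certificate not required.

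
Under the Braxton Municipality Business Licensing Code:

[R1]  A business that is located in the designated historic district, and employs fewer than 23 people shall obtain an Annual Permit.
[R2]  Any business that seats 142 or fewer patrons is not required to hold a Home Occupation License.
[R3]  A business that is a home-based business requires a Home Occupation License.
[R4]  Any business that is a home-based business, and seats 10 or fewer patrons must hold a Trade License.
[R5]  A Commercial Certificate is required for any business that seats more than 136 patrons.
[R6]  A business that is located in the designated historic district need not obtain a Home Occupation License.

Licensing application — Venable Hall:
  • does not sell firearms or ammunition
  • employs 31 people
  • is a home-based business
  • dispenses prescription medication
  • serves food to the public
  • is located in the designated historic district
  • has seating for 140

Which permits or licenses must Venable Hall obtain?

[R1] is located in the designated historic district; employees 31 ≥ 23 → Annual Permit not required.
[R2] seating 140 ≤ 142 → exempt from Home Occupation License.
[R3] is a home-based business → Home Occupation License required.
[R4] is a home-based business; seating 140 > 10 → Trade License not required.
[R5] seating 140 > 136 → Commercial Certificate required.
[R6] is located in the designated historic district → exempt from Home Occupation License.

Commercial Certificate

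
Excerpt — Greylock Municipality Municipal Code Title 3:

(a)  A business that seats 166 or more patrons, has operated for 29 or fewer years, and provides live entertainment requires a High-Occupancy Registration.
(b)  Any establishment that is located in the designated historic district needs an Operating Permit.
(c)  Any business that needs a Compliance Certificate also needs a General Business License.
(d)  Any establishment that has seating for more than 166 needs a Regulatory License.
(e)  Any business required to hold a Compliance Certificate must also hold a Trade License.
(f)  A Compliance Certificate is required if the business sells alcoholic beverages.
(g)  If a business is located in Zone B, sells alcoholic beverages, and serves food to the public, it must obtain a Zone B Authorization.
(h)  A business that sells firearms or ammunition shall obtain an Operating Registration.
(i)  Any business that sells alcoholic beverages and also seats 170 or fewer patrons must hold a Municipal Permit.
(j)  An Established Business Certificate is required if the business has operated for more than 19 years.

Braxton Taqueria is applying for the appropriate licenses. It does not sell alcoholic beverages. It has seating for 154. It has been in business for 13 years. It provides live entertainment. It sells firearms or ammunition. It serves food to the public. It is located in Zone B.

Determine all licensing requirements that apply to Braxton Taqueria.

(a) seating 154 < 166; years in business 13 ≤ 29; provides live entertainment → High-Occupancy Registration not required.
(b) is located in Zone B (not: is located in the designated historic district) → Operating Permit not required.
(c) Compliance Certificate is not required → no effect.
(d) seating 154 ≤ 166 → Regulatory License not required.
(e) Compliance Certificate is not required → no effect.
(f) does not sell alcoholic beverages → Compliance Certificate not required.
(g) is located in Zone B; does not sell alcoholic beverages; serves food to the public → Zone B Authorization not required.
(h) sells firearms or ammunition → Operating Registration required.
(i) does not sell alcoholic beverages; seating 154 ≤ 170 → Municipal Permit not required.
(j) years in business 13 ≤ 19 → Established Business Certificate not required.

Operating Registration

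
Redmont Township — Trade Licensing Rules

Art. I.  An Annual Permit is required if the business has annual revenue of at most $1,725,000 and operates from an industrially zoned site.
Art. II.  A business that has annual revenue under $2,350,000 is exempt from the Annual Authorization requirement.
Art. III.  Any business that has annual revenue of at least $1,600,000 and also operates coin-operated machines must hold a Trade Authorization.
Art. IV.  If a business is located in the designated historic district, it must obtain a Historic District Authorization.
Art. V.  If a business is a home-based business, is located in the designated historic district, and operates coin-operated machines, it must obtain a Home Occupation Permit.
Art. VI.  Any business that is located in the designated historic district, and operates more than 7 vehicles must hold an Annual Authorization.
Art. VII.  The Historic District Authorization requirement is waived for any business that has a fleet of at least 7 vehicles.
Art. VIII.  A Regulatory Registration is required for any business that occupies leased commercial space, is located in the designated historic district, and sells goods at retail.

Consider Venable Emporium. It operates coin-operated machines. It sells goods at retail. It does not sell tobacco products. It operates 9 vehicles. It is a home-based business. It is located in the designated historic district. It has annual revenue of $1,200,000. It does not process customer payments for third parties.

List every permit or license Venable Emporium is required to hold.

Art. I. revenue $1,200,000 ≤ $1,725,000; is a home-based business (not: operates from an industrially zoned site) → Annual Permit not required.
Art. II. revenue $1,200,000 < $2,350,000 → exempt from Annual Authorization.
Art. III. revenue $1,200,000 < $1,600,000; operates coin-operated machines → Trade Authorization not required.
Art. IV. is located in the designated historic district → Historic District Authorization required.
Art. V. is a home-based business; is located in the designated historic district; operates coin-operated machines → Home Occupation Permit required.
Art. VI. is located in the designated historic district; vehicles 9 > 7 → Annual Authorization required.
Art. VII. vehicles 9 ≥ 7 → exempt from Historic District Authorization.
Art. VIII. is a home-based business (not: occupies leased commercial space); is located in the designated historic district; sells goods at retail → Regulatory Registration not required.

Home Occupation Permit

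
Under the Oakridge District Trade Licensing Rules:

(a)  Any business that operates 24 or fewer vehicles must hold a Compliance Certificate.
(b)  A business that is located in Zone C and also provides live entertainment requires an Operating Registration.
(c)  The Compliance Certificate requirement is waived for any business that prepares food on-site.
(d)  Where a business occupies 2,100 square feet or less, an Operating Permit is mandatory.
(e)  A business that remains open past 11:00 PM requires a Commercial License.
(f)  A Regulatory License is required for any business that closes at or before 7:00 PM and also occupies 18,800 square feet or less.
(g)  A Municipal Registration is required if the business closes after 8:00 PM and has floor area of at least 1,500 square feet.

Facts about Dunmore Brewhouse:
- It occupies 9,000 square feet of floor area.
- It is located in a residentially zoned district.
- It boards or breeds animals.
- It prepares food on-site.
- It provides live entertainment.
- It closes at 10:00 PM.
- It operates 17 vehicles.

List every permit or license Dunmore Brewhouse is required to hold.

Municipal Registration

(a) vehicles 17 ≤ 24 → Compliance Certificate required.
(b) is located in a residentially zoned district (not: is located in Zone C); provides live entertainment → Operating Registration not required.
(c) prepares food on-site → exempt from Compliance Certificate.
(d) floor area 9,000 square feet > 2,100 square feet → Operating Permit not required.
(e) closes 10:00 PM, at/before 11:00 PM → Commercial License not required.
(f) closes 10:00 PM, after 7:00 PM; floor area 9,000 square feet ≤ 18,800 square feet → Regulatory License not required.
(g) closes 10:00 PM, after 8:00 PM; floor area 9,000 square feet ≥ 1,500 square feet → Municipal Registration required.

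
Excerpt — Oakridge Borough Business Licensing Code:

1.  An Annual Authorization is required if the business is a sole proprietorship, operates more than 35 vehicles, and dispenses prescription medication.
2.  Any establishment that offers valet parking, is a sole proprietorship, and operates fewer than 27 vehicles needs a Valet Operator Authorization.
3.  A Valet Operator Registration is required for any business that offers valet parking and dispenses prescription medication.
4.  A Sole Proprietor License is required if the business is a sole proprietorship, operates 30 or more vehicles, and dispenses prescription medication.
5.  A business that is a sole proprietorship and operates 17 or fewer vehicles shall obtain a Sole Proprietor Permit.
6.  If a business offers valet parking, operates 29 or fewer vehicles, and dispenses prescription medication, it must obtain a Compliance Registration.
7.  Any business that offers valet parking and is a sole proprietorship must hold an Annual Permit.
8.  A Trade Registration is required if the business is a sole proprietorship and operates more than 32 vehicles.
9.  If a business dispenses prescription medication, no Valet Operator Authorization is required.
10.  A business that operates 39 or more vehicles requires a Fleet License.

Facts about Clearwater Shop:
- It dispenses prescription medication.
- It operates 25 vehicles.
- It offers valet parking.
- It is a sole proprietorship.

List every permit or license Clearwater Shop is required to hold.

1. is a sole proprietorship; vehicles 25 ≤ 35; dispenses prescription medication → Annual Authorization not required.
2. offers valet parking; is a sole proprietorship; vehicles 25 < 27 → Valet Operator Authorization required.
3. offers valet parking; dispenses prescription medication → Valet Operator Registration required.
4. is a sole proprietorship; vehicles 25 < 30; dispenses prescription medication → Sole Proprietor License not required.
5. is a sole proprietorship; vehicles 25 > 17 → Sole Proprietor Permit not required.
6. offers valet parking; vehicles 25 ≤ 29; dispenses prescription medication → Compliance Registration required.
7. offers valet parking; is a sole proprietorship → Annual Permit required.
8. is a sole proprietorship; vehicles 25 ≤ 32 → Trade Registration not required.
9. dispenses prescription medication → exempt from Valet Operator Authorization.
10. vehicles 25 < 39 → Fleet License not required.

Annual Permit, Compliance Registration, Valet Operator Registration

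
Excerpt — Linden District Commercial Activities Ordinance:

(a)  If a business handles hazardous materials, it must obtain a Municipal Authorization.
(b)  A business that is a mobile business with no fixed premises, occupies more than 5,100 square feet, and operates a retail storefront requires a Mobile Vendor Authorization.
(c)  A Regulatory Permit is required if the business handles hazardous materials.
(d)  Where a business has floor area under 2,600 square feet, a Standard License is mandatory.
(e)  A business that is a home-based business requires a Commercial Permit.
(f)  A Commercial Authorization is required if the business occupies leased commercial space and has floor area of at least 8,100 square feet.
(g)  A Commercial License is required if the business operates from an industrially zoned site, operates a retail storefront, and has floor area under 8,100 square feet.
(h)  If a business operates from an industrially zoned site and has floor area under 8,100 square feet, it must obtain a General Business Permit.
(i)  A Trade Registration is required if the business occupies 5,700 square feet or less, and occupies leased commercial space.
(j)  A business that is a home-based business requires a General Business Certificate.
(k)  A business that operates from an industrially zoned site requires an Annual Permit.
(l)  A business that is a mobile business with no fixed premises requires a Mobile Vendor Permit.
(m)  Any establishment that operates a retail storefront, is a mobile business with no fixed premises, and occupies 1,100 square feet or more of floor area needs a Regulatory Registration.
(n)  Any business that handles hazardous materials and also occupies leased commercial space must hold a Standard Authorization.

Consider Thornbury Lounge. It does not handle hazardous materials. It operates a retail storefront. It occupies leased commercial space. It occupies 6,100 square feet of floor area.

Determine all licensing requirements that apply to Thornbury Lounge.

(a) does not handle hazardous materials → Municipal Authorization not required.
(b) occupies leased commercial space (not: is a mobile business with no fixed premises); floor area 6,100 square feet > 5,100 square feet; operates a retail storefront → Mobile Vendor Authorization not required.
(c) does not handle hazardous materials → Regulatory Permit not required.
(d) floor area 6,100 square feet ≥ 2,600 square feet → Standard License not required.
(e) occupies leased commercial space (not: is a home-based business) → Commercial Permit not required.
(f) occupies leased commercial space; floor area 6,100 square feet < 8,100 square feet → Commercial Authorization not required.
(g) occupies leased commercial space (not: operates from an industrially zoned site); operates a retail storefront; floor area 6,100 square feet < 8,100 square feet → Commercial License not required.
(h) occupies leased commercial space (not: operates from an industrially zoned site); floor area 6,100 square feet < 8,100 square feet → General Business Permit not required.
(i) floor area 6,100 square feet > 5,700 square feet; occupies leased commercial space → Trade Registration not required.
(j) occupies leased commercial space (not: is a home-based business) → General Business Certificate not required.
(k) occupies leased commercial space (not: operates from an industrially zoned site) → Annual Permit not required.
(l) occupies leased commercial space (not: is a mobile business with no fixed premises) → Mobile Vendor Permit not required.
(m) operates a retail storefront; occupies leased commercial space (not: is a mobile business with no fixed premises); floor area 6,100 square feet ≥ 1,100 square feet → Regulatory Registration not required.
(n) does not handle hazardous materials; occupies leased commercial space → Standard Authorization not required.

None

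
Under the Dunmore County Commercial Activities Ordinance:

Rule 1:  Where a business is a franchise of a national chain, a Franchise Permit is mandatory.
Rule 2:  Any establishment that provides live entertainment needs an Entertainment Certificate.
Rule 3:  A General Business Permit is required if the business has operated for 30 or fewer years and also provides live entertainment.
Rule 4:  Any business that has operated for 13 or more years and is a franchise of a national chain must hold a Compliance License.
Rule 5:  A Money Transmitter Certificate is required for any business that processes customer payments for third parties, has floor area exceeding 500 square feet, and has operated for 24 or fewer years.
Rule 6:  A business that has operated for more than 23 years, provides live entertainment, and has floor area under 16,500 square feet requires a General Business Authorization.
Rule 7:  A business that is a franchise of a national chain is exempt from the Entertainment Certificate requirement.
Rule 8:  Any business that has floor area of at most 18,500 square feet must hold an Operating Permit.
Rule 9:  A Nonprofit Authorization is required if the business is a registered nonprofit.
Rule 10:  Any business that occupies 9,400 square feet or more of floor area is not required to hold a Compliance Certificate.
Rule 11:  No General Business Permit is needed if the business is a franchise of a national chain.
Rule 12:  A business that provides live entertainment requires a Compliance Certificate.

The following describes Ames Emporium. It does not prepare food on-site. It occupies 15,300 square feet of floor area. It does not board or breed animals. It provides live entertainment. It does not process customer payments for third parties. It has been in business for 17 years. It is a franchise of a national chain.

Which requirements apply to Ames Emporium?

Compliance License, Franchise Permit, Operating Permit

Rule 1: is a franchise of a national chain → Franchise Permit required.
Rule 2: provides live entertainment → Entertainment Certificate required.
Rule 3: years in business 17 ≤ 30; provides live entertainment → General Business Permit required.
Rule 4: years in business 17 ≥ 13; is a franchise of a national chain → Compliance License required.
Rule 5: does not process customer payments for third parties; floor area 15,300 square feet > 500 square feet; years in business 17 ≤ 24 → Money Transmitter Certificate not required.
Rule 6: years in business 17 ≤ 23; provides live entertainment; floor area 15,300 square feet < 16,500 square feet → General Business Authorization not required.
Rule 7: is a franchise of a national chain → exempt from Entertainment Certificate.
Rule 8: floor area 15,300 square feet ≤ 18,500 square feet → Operating Permit required.
Rule 9: is a franchise of a national chain (not: is a registered nonprofit) → Nonprofit Authorization not required.
Rule 10: floor area 15,300 square feet ≥ 9,400 square feet → exempt from Compliance Certificate.
Rule 11: is a franchise of a national chain → exempt from General Business Permit.
Rule 12: provides live entertainment → Compliance Certificate required.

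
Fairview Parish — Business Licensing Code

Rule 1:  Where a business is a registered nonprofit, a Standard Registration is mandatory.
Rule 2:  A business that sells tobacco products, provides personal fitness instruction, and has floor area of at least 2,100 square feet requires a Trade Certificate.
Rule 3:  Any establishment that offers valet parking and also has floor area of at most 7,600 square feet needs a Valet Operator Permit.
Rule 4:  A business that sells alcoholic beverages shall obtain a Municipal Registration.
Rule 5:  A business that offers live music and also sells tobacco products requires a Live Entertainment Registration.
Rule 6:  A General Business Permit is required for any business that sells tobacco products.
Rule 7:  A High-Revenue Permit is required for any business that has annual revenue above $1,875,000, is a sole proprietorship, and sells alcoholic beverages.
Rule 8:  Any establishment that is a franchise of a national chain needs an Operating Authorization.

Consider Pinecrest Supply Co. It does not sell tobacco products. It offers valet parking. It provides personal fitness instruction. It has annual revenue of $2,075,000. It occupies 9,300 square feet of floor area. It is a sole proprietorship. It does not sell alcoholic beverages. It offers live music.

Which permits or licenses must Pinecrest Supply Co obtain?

Rule 1: is a sole proprietorship (not: is a registered nonprofit) → Standard Registration not required.
Rule 2: does not sell tobacco products; provides personal fitness instruction; floor area 9,300 square feet ≥ 2,100 square feet → Trade Certificate not required.
Rule 3: offers valet parking; floor area 9,300 square feet > 7,600 square feet → Valet Operator Permit not required.
Rule 4: does not sell alcoholic beverages → Municipal Registration not required.
Rule 5: offers live music; does not sell tobacco products → Live Entertainment Registration not required.
Rule 6: does not sell tobacco products → General Business Permit not required.
Rule 7: revenue $2,075,000 > $1,875,000; is a sole proprietorship; does not sell alcoholic beverages → High-Revenue Permit not required.
Rule 8: is a sole proprietorship (not: is a franchise of a national chain) → Operating Authorization not required.

None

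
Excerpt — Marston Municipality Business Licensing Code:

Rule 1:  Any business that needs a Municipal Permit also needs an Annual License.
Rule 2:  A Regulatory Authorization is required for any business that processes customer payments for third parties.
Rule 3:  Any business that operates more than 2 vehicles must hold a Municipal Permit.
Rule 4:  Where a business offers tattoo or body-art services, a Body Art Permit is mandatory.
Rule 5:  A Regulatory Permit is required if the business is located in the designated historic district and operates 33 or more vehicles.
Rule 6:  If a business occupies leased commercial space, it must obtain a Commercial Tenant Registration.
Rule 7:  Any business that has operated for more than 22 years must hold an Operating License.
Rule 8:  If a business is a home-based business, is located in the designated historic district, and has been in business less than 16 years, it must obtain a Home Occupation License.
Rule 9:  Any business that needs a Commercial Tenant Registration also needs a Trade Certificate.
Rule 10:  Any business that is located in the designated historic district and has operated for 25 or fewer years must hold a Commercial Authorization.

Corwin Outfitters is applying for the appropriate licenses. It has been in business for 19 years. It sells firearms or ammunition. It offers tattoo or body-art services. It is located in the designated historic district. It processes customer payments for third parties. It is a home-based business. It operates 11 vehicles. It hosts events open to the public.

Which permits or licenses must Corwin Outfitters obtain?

Rule 1: Municipal Permit is required → Annual License also required.
Rule 2: processes customer payments for third parties → Regulatory Authorization required.
Rule 3: vehicles 11 > 2 → Municipal Permit required.
Rule 4: offers tattoo or body-art services → Body Art Permit required.
Rule 5: is located in the designated historic district; vehicles 11 < 33 → Regulatory Permit not required.
Rule 6: is a home-based business (not: occupies leased commercial space) → Commercial Tenant Registration not required.
Rule 7: years in business 19 ≤ 22 → Operating License not required.
Rule 8: is a home-based business; is located in the designated historic district; years in business 19 ≥ 16 → Home Occupation License not required.
Rule 9: Commercial Tenant Registration is not required → no effect.
Rule 10: is located in the designated historic district; years in business 19 ≤ 25 → Commercial Authorization required.

Annual License, Body Art Permit, Commercial Authorization, Municipal Permit, Regulatory Authorization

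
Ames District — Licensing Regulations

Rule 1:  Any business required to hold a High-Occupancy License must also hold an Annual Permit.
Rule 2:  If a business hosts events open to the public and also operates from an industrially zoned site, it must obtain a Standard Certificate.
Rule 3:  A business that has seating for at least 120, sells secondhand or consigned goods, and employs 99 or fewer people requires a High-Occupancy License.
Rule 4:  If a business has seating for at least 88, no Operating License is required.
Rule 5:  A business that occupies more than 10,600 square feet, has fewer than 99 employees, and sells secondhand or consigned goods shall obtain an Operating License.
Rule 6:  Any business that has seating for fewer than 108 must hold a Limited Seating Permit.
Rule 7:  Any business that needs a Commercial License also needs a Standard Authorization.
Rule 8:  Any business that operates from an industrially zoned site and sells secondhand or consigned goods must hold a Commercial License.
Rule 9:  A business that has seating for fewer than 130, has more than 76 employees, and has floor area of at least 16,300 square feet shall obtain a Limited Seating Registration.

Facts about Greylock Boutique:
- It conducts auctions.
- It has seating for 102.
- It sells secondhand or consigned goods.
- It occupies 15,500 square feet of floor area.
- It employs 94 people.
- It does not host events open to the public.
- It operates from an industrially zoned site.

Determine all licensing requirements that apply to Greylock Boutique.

Commercial License, Limited Seating Permit, Standard Authorization

Rule 1: High-Occupancy License is not required → no effect.
Rule 2: does not host events open to the public; operates from an industrially zoned site → Standard Certificate not required.
Rule 3: seating 102 < 120; sells secondhand or consigned goods; employees 94 ≤ 99 → High-Occupancy License not required.
Rule 4: seating 102 ≥ 88 → exempt from Operating License.
Rule 5: floor area 15,500 square feet > 10,600 square feet; employees 94 < 99; sells secondhand or consigned goods → Operating License required.
Rule 6: seating 102 < 108 → Limited Seating Permit required.
Rule 7: Commercial License is required → Standard Authorization also required.
Rule 8: operates from an industrially zoned site; sells secondhand or consigned goods → Commercial License required.
Rule 9: seating 102 < 130; employees 94 > 76; floor area 15,500 square feet < 16,300 square feet → Limited Seating Registration not required.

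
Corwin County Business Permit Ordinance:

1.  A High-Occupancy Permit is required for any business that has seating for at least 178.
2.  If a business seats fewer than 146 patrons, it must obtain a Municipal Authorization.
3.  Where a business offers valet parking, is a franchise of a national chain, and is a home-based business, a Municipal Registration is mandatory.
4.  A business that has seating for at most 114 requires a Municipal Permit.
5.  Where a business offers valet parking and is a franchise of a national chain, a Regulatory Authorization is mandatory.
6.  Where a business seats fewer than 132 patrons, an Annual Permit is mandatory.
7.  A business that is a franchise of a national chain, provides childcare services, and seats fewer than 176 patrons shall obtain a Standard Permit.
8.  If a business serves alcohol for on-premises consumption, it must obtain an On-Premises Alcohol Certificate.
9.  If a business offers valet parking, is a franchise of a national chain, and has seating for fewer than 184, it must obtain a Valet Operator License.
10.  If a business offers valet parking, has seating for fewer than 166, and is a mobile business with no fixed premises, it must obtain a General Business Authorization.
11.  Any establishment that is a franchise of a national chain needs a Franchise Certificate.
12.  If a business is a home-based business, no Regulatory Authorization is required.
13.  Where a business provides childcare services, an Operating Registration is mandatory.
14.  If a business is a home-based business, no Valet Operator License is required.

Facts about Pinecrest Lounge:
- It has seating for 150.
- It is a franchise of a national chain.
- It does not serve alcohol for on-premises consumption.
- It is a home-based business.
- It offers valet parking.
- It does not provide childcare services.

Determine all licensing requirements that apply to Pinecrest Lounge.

1. seating 150 < 178 → High-Occupancy Permit not required.
2. seating 150 ≥ 146 → Municipal Authorization not required.
3. offers valet parking; is a franchise of a national chain; is a home-based business → Municipal Registration required.
4. seating 150 > 114 → Municipal Permit not required.
5. offers valet parking; is a franchise of a national chain → Regulatory Authorization required.
6. seating 150 ≥ 132 → Annual Permit not required.
7. is a franchise of a national chain; does not provide childcare services; seating 150 < 176 → Standard Permit not required.
8. does not serve alcohol for on-premises consumption → On-Premises Alcohol Certificate not required.
9. offers valet parking; is a franchise of a national chain; seating 150 < 184 → Valet Operator License required.
10. offers valet parking; seating 150 < 166; is a home-based business (not: is a mobile business with no fixed premises) → General Business Authorization not required.
11. is a franchise of a national chain → Franchise Certificate required.
12. is a home-based business → exempt from Regulatory Authorization.
13. does not provide childcare services → Operating Registration not required.
14. is a home-based business → exempt from Valet Operator License.

Franchise Certificate, Municipal Registration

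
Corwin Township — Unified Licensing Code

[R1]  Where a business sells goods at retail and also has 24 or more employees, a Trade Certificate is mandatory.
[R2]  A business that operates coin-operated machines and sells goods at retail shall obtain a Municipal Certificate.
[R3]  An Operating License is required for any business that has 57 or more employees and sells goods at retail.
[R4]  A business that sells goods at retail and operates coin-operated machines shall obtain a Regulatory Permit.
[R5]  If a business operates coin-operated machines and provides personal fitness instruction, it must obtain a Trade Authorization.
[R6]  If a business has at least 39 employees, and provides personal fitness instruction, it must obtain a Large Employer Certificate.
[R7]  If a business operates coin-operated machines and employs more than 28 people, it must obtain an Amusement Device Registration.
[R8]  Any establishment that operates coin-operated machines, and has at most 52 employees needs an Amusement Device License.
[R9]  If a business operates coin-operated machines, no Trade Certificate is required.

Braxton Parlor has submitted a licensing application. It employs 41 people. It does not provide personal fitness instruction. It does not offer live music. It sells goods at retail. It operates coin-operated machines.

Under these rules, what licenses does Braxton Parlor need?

Amusement Device License, Amusement Device Registration, Municipal Certificate, Regulatory Permit

[R1] sells goods at retail; employees 41 ≥ 24 → Trade Certificate required.
[R2] operates coin-operated machines; sells goods at retail → Municipal Certificate required.
[R3] employees 41 < 57; sells goods at retail → Operating License not required.
[R4] sells goods at retail; operates coin-operated machines → Regulatory Permit required.
[R5] operates coin-operated machines; does not provide personal fitness instruction → Trade Authorization not required.
[R6] employees 41 ≥ 39; does not provide personal fitness instruction → Large Employer Certificate not required.
[R7] operates coin-operated machines; employees 41 > 28 → Amusement Device Registration required.
[R8] operates coin-operated machines; employees 41 ≤ 52 → Amusement Device License required.
[R9] operates coin-operated machines → exempt from Trade Certificate.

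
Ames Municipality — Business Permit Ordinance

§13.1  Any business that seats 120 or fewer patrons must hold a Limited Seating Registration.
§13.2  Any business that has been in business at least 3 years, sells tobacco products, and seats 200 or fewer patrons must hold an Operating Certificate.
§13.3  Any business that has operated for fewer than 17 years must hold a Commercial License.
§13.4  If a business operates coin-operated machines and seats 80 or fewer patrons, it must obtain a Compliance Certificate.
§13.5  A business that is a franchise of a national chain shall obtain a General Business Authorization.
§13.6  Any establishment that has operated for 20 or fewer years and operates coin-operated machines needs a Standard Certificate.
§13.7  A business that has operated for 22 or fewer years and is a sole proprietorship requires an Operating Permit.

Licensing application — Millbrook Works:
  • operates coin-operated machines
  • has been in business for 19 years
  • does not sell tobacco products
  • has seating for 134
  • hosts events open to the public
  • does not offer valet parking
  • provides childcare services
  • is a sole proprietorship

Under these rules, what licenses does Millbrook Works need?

§13.1 seating 134 > 120 → Limited Seating Registration not required.
§13.2 years in business 19 ≥ 3; does not sell tobacco products; seating 134 ≤ 200 → Operating Certificate not required.
§13.3 years in business 19 ≥ 17 → Commercial License not required.
§13.4 operates coin-operated machines; seating 134 > 80 → Compliance Certificate not required.
§13.5 is a sole proprietorship (not: is a franchise of a national chain) → General Business Authorization not required.
§13.6 years in business 19 ≤ 20; operates coin-operated machines → Standard Certificate required.
§13.7 years in business 19 ≤ 22; is a sole proprietorship → Operating Permit required.

Operating Permit, Standard Certificate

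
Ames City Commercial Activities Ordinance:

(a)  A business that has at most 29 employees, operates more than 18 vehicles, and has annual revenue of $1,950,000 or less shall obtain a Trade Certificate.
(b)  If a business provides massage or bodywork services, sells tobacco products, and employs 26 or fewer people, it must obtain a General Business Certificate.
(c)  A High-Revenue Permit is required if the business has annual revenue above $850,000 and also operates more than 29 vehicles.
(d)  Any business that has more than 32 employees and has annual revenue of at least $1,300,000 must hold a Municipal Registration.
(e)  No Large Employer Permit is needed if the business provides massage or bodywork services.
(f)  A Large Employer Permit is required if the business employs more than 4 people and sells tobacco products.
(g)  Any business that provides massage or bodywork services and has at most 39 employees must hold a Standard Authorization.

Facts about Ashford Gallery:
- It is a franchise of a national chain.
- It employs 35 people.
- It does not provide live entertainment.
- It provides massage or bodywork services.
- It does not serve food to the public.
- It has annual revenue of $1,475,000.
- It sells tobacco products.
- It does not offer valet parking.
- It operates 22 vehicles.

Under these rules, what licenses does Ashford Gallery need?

(a) employees 35 > 29; vehicles 22 > 18; revenue $1,475,000 ≤ $1,950,000 → Trade Certificate not required.
(b) provides massage or bodywork services; sells tobacco products; employees 35 > 26 → General Business Certificate not required.
(c) revenue $1,475,000 > $850,000; vehicles 22 ≤ 29 → High-Revenue Permit not required.
(d) employees 35 > 32; revenue $1,475,000 ≥ $1,300,000 → Municipal Registration required.
(e) provides massage or bodywork services → exempt from Large Employer Permit.
(f) employees 35 > 4; sells tobacco products → Large Employer Permit required.
(g) provides massage or bodywork services; employees 35 ≤ 39 → Standard Authorization required.

Municipal Registration, Standard Authorization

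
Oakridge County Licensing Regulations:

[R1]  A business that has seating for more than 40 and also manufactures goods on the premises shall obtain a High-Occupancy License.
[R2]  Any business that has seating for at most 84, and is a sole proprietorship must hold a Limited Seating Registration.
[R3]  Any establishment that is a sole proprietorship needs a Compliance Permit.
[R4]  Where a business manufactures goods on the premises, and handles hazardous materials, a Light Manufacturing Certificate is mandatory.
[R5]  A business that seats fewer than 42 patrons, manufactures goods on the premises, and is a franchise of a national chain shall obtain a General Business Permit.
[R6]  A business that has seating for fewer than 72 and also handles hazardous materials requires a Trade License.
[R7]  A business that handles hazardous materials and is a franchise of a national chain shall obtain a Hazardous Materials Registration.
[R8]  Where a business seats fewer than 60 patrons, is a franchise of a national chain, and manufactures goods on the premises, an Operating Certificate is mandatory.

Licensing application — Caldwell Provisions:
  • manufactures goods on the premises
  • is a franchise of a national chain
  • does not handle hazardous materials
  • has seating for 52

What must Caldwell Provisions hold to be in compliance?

[R1] seating 52 > 40; manufactures goods on the premises → High-Occupancy License required.
[R2] seating 52 ≤ 84; is a franchise of a national chain (not: is a sole proprietorship) → Limited Seating Registration not required.
[R3] is a franchise of a national chain (not: is a sole proprietorship) → Compliance Permit not required.
[R4] manufactures goods on the premises; does not handle hazardous materials → Light Manufacturing Certificate not required.
[R5] seating 52 ≥ 42; manufactures goods on the premises; is a franchise of a national chain → General Business Permit not required.
[R6] seating 52 < 72; does not handle hazardous materials → Trade License not required.
[R7] does not handle hazardous materials; is a franchise of a national chain → Hazardous Materials Registration not required.
[R8] seating 52 < 60; is a franchise of a national chain; manufactures goods on the premises → Operating Certificate required.

High-Occupancy License, Operating Certificate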